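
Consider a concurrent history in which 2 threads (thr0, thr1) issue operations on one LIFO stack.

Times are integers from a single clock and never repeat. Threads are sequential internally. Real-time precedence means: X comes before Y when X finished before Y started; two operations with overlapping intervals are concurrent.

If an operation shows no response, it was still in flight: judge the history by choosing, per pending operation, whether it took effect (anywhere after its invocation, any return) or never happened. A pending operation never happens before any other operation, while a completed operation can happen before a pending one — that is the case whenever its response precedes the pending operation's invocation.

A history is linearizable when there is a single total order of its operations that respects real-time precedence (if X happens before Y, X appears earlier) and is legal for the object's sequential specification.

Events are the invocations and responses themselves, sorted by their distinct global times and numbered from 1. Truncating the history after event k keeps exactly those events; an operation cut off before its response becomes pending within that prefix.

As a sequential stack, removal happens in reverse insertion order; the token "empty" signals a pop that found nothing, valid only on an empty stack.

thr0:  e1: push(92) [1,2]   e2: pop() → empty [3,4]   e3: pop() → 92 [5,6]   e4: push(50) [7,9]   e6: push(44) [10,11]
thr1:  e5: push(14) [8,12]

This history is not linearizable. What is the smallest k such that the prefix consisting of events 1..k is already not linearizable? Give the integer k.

one valid order for events 1..3 is e1:
after step 1 (e1 push(92)): stack <92>
with event 4 included (e2 responding at time 4), all real-time-consistent orders fail
e.g. e1, e2: illegal at step 2, since e2 pop() → empty cannot apply there

4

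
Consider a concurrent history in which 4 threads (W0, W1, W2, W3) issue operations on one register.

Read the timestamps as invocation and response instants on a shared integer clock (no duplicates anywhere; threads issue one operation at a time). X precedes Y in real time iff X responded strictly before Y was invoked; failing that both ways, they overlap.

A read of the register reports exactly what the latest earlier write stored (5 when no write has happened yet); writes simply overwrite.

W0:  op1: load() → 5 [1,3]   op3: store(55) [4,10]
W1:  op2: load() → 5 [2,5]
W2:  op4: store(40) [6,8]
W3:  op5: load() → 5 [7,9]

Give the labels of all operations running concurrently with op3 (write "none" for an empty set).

op2, op4, op5

op3 spans [4,10]: anything still running between times 4 and 10 counts as concurrent
op1 [1,3]: before
op2 [2,5]: concurrent
op4 [6,8]: concurrent
op5 [7,9]: concurrent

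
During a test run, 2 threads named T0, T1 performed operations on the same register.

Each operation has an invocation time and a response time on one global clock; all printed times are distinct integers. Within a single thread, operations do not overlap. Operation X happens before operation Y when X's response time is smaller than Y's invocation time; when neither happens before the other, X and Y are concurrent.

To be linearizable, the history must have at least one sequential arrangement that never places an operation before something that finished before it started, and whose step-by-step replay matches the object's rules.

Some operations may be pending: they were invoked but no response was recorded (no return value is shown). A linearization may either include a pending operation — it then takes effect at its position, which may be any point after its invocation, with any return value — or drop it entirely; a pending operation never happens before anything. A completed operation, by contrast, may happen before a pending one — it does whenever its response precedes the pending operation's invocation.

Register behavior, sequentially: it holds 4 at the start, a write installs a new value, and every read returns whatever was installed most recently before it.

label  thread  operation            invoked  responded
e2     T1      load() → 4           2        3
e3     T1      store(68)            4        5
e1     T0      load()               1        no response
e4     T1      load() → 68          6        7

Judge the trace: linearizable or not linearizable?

a witness: e1, e2, e3, e4
step 1: e1 load() (pending, included) — value 4
step 2: e2 load() → 4 — value 4
step 3: e3 store(68) — value 68
step 4: e4 load() → 68 — value 68

linearizable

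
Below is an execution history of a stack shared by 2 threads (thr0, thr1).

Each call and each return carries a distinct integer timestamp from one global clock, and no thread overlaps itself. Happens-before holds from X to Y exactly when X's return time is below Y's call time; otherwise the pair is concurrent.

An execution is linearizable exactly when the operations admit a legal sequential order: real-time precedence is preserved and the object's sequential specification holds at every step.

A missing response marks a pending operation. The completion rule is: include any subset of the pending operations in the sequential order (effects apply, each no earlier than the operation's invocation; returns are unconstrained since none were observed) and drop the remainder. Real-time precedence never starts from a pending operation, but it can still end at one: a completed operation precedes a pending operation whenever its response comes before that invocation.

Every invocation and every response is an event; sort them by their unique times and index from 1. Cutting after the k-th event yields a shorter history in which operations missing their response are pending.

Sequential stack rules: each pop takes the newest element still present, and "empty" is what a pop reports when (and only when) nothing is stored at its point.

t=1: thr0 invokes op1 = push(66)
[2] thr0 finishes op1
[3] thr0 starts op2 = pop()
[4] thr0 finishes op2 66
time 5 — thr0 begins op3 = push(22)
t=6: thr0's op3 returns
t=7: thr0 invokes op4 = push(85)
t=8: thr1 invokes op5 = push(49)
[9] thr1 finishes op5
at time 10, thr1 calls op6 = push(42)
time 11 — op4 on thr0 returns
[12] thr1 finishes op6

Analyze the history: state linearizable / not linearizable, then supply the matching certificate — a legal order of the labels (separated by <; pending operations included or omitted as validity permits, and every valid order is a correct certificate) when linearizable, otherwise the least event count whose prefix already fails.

linearizable — witness: op1 < op2 < op3 < op4 < op5 < op6

1. op1 push(66), leaving stack <66>
2. op2 pop() → 66, leaving stack <>
3. op3 push(22), leaving stack <22>
4. op4 push(85), leaving stack <22,85>
5. op5 push(49), leaving stack <22,85,49>
6. op6 push(42), leaving stack <22,85,49,42>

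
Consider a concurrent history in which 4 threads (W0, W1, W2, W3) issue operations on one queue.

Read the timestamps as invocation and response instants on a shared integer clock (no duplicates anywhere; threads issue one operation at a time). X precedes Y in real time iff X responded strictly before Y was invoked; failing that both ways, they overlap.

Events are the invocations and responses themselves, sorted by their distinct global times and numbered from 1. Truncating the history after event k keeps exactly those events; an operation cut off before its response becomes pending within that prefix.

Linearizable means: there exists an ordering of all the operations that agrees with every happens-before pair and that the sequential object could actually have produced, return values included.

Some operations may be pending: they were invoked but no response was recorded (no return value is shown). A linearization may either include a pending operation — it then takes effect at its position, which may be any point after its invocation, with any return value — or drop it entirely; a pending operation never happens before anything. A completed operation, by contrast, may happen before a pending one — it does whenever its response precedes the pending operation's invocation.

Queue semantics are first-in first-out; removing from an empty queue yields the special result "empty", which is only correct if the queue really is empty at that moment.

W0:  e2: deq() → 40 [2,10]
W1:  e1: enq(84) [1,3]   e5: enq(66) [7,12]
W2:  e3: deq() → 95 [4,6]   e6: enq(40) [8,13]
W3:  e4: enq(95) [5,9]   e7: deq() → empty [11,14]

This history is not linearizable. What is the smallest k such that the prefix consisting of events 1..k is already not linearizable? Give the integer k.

10

a valid linearization of events 1..9 exists, for instance e1, e2, e4, e3:
after step 1 (e1 enq(84)): queue <84>
after step 2 (e2 deq() (pending, included)): queue <>
after step 3 (e4 enq(95)): queue <95>
after step 4 (e3 deq() → 95): queue <>
once event 10 joins (e2's response, time 10), exhaustive search finds no witness
no escape via the 2 pending operations (e5, e6): every completion choice fails
one such order, e1, e2, e3, e4 (pending dropped), breaks at step 2 where e2 deq() → 40 is illegal
one such order, e1, e2, e4, e3 (pending dropped), breaks at step 2 where e2 deq() → 40 is illegal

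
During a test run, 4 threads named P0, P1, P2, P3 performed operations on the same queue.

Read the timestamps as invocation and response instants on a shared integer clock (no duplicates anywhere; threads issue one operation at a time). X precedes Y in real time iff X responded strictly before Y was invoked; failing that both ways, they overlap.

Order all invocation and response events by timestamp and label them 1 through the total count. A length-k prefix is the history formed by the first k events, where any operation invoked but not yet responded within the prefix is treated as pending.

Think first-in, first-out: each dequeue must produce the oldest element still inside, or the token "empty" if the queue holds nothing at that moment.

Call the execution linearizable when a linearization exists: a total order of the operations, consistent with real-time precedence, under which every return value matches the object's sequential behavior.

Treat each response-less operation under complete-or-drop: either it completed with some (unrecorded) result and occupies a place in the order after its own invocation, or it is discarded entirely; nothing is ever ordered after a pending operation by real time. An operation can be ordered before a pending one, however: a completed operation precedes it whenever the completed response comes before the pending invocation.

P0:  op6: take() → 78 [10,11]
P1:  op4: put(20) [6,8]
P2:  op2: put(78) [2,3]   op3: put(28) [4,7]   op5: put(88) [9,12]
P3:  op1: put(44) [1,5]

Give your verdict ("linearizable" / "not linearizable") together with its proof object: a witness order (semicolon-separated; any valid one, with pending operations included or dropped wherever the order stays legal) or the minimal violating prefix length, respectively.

1. op2 put(78), leaving queue <78>
2. op1 put(44), leaving queue <78,44>
3. op3 put(28), leaving queue <78,44,28>
4. op4 put(20), leaving queue <78,44,28,20>
5. op5 put(88), leaving queue <78,44,28,20,88>
6. op6 take() → 78, leaving queue <44,28,20,88>

linearizable — witness: op2; op1; op3; op4; op5; op6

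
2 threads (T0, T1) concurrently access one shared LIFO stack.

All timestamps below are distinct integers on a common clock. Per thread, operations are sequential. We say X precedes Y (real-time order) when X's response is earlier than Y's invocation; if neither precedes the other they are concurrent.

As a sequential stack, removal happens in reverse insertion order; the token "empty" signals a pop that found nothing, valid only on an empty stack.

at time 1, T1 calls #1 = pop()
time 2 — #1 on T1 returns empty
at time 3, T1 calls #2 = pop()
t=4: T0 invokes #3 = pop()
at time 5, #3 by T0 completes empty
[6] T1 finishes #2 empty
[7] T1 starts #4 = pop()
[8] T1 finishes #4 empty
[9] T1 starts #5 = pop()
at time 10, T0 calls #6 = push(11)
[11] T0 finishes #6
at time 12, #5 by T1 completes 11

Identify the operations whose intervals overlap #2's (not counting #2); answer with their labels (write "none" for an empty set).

#2 spans [3,6]; an op avoiding the whole window 3..6 is ordered, any other is concurrent
#1 [1,2]: before
#3 [4,5]: concurrent
#4 [7,8]: after
#5 [9,12]: after
#6 [10,11]: after

#3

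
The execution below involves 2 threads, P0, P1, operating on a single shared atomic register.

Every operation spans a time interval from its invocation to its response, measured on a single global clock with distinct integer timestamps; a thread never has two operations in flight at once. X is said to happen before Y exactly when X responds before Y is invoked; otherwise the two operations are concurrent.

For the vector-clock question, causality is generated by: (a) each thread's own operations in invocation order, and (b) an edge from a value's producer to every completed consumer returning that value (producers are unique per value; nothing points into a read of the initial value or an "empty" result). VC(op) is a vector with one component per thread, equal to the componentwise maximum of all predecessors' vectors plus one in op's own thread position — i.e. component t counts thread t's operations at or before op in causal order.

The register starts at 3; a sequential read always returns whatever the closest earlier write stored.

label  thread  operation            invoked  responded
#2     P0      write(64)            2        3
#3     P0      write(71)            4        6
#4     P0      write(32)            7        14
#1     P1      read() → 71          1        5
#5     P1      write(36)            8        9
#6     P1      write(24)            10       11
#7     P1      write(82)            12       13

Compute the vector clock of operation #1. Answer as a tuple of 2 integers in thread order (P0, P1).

no predecessors for #2 (invoked 2): P0 increments from zero → (1, 0)
invoked at 4, #3 merges VC(#2)=(1, 0) and bumps P0's slot → (2, 0)
invoked at 1, #1 merges VC(#3)=(2, 0) and bumps P1's slot → (2, 1)
invoked at 7, #4 merges VC(#3)=(2, 0) and bumps P0's slot → (3, 0)
invoked at 8, #5 merges VC(#1)=(2, 1) and bumps P1's slot → (2, 2)
invoked at 10, #6 merges VC(#5)=(2, 2) and bumps P1's slot → (2, 3)
invoked at 12, #7 merges VC(#6)=(2, 3) and bumps P1's slot → (2, 4)
target: VC(#1) = (2, 1)

(2, 1)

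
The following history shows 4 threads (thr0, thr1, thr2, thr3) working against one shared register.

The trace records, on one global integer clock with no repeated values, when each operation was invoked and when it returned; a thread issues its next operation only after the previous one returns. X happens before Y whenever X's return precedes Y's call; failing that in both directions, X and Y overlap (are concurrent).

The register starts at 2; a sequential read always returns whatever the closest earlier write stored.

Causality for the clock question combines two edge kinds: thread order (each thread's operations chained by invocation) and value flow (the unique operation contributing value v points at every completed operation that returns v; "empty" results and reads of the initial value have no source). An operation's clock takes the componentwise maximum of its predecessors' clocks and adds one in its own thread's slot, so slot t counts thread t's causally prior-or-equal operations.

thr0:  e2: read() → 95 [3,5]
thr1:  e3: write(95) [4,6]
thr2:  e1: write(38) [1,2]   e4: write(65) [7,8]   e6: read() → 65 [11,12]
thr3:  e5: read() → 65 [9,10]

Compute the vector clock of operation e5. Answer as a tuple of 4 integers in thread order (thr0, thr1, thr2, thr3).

e1 (invocation 1): nothing precedes it; thr2's component alone gives (0, 0, 1, 0)
e3 (invocation 4): nothing precedes it; thr1's component alone gives (0, 1, 0, 0)
e4, invoked 7, takes VC(e1)=(0, 0, 1, 0) under max, adds 1 for thr2 → (0, 0, 2, 0)
e2, invoked 3, takes VC(e3)=(0, 1, 0, 0) under max, adds 1 for thr0 → (1, 1, 0, 0)
e5, invoked 9, takes VC(e4)=(0, 0, 2, 0) under max, adds 1 for thr3 → (0, 0, 2, 1)
e6, invoked 11, takes VC(e4)=(0, 0, 2, 0) under max, adds 1 for thr2 → (0, 0, 3, 0)
target: VC(e5) = (0, 0, 2, 1)

(0, 0, 2, 1)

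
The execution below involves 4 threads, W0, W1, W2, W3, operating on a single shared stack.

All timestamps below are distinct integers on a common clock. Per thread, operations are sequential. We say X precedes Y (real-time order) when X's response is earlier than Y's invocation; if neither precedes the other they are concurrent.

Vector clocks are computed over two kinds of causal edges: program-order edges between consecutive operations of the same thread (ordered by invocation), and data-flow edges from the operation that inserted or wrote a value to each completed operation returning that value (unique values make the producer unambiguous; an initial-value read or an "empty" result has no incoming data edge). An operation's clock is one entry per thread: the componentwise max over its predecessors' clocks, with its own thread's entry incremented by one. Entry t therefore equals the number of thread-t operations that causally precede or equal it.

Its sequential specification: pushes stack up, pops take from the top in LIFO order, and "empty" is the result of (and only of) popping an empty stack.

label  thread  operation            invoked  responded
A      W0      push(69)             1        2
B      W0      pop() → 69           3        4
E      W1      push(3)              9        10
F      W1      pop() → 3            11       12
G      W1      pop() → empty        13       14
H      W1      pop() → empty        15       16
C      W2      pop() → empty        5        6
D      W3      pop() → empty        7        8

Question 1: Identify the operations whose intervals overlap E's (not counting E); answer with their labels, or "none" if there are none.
E runs from 9 to 10; window-overlapping ops are concurrent
A [1,2]: before
B [3,4]: before
C [5,6]: before
D [7,8]: before
F [11,12]: after
G [13,14]: after
H [15,16]: after

none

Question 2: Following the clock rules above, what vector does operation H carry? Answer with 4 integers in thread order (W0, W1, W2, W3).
root op D, invoked 7: fresh clock plus W3's own tick → (0, 0, 0, 1)
root op C, invoked 5: fresh clock plus W2's own tick → (0, 0, 1, 0)
root op E, invoked 9: fresh clock plus W1's own tick → (0, 1, 0, 0)
root op A, invoked 1: fresh clock plus W0's own tick → (1, 0, 0, 0)
F, invoked 11, takes VC(E)=(0, 1, 0, 0) under max, adds 1 for W1 → (0, 2, 0, 0)
B, invoked 3, takes VC(A)=(1, 0, 0, 0) under max, adds 1 for W0 → (2, 0, 0, 0)
G, invoked 13, takes VC(F)=(0, 2, 0, 0) under max, adds 1 for W1 → (0, 3, 0, 0)
H, invoked 15, takes VC(G)=(0, 3, 0, 0) under max, adds 1 for W1 → (0, 4, 0, 0)
target: VC(H) = (0, 4, 0, 0)

(0, 4, 0, 0)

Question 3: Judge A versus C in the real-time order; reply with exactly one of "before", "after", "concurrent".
A spans [1,2], C spans [5,6]
resp(A)=2 < inv(C)=5

before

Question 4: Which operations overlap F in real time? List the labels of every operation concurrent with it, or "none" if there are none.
concurrent with F ([11,12]): every op whose interval crosses 11..12
A [1,2]: before
B [3,4]: before
C [5,6]: before
D [7,8]: before
E [9,10]: before
G [13,14]: after
H [15,16]: after

none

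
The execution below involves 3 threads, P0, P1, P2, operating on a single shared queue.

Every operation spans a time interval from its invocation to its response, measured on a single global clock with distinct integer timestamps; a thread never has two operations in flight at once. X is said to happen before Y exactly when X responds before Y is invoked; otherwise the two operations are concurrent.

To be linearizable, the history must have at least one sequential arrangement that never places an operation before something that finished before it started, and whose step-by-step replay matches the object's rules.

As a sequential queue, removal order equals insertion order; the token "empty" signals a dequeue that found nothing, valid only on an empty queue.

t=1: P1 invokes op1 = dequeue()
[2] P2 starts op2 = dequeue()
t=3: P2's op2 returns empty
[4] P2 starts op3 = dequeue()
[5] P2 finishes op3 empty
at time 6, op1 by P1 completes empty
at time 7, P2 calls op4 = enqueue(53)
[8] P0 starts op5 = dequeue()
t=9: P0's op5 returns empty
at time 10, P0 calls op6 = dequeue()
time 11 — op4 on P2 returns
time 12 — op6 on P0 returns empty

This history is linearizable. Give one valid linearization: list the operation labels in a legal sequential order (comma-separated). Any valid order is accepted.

op1, op2, op3, op5, op6, op4

after step 1 (op1 dequeue() → empty): queue <>
after step 2 (op2 dequeue() → empty): queue <>
after step 3 (op3 dequeue() → empty): queue <>
after step 4 (op5 dequeue() → empty): queue <>
after step 5 (op6 dequeue() → empty): queue <>
after step 6 (op4 enqueue(53)): queue <53>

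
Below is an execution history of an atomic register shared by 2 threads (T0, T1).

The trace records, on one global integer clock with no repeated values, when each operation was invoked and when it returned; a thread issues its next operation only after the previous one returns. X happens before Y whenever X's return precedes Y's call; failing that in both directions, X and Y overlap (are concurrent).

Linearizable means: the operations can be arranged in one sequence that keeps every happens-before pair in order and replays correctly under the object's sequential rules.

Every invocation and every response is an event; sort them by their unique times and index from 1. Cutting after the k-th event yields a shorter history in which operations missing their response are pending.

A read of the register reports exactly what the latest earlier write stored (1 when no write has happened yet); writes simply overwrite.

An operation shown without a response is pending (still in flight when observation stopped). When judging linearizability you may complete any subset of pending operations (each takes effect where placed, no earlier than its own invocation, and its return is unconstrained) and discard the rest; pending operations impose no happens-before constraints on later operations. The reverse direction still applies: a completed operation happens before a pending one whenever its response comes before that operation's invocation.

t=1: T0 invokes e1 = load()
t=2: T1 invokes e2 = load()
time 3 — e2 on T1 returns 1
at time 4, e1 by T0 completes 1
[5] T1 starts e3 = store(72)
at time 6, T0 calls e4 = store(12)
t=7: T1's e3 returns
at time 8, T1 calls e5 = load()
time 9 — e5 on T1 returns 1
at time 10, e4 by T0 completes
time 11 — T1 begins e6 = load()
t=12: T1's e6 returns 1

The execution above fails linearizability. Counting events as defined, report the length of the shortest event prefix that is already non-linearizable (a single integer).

9

events 1..8 are linearizable; a witness order is e1, e2, e3:
after step 1 (e1 load() → 1): value 1
after step 2 (e2 load() → 1): value 1
after step 3 (e3 store(72)): value 72
once event 9 joins (e5's response, time 9), exhaustive search finds no witness
include/drop combinations of the 1 pending operation (e4) were all tried; none helps
sample order e1, e2, e3, e5 (pending dropped) stalls at step 4 — e5 load() → 1 has no legal effect
sample order e2, e1, e3, e5 (pending dropped) stalls at step 4 — e5 load() → 1 has no legal effect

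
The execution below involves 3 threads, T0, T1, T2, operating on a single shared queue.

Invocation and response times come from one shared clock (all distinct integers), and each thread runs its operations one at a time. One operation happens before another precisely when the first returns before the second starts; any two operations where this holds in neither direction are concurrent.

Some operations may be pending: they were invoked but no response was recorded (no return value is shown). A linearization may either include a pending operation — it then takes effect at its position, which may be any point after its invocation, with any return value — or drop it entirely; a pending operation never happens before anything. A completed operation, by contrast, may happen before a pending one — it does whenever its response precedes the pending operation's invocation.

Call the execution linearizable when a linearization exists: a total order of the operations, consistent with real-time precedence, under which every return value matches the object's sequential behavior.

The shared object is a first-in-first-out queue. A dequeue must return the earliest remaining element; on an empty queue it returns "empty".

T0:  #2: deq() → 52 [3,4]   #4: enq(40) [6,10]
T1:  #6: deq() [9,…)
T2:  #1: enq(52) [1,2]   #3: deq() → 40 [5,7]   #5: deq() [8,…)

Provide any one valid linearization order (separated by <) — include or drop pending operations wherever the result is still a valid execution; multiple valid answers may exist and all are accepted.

#1 < #2 < #4 < #3

after step 1 (#1 enq(52)): queue <52>
after step 2 (#2 deq() → 52): queue <>
after step 3 (#4 enq(40)): queue <40>
after step 4 (#3 deq() → 40): queue <>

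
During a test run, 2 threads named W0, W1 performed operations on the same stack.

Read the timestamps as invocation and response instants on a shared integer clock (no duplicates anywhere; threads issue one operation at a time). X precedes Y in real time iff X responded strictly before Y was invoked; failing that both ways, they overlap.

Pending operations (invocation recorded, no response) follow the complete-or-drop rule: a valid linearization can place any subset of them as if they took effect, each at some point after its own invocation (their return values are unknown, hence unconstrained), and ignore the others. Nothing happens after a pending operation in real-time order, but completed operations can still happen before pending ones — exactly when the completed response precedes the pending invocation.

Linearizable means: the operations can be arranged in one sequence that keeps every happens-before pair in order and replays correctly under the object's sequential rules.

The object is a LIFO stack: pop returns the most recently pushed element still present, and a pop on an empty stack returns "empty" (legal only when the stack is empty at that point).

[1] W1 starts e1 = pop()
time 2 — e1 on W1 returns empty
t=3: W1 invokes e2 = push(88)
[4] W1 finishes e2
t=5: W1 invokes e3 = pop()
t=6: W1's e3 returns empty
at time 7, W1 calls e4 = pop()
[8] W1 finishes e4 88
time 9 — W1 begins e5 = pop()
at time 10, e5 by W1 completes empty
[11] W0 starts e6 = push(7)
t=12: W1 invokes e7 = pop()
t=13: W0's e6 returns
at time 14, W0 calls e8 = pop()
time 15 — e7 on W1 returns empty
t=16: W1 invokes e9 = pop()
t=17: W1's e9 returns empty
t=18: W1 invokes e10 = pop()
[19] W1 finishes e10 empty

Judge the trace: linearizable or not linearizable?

not linearizable

events 1..5 are fine; event 6 — the response of e3 at time 6 — makes the prefix non-linearizable
exhaustive check: the 3 completed stack ops admit one real-time order; illegal
sample order e1, e2, e3 stalls at step 3 — e3 pop() → empty has no legal effect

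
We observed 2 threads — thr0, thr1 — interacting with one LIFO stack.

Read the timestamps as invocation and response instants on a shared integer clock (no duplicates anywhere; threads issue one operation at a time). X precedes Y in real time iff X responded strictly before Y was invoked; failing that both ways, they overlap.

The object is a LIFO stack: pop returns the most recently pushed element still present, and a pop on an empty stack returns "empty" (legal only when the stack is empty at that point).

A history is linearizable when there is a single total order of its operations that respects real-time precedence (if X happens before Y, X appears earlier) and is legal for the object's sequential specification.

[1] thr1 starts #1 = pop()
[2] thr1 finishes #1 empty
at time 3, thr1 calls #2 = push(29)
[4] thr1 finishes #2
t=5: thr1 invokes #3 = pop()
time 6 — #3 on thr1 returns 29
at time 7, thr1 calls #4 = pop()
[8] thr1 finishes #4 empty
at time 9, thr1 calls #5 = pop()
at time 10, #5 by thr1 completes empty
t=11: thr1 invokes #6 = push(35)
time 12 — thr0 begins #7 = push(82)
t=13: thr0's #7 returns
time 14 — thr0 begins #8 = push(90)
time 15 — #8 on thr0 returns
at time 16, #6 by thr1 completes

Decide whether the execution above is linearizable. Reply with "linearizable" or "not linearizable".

one valid linearization: #1, #2, #3, #4, #5, #6, #7, #8
1. #1 pop() → empty, leaving stack <>
2. #2 push(29), leaving stack <29>
3. #3 pop() → 29, leaving stack <>
4. #4 pop() → empty, leaving stack <>
5. #5 pop() → empty, leaving stack <>
6. #6 push(35), leaving stack <35>
7. #7 push(82), leaving stack <35,82>
8. #8 push(90), leaving stack <35,82,90>

linearizable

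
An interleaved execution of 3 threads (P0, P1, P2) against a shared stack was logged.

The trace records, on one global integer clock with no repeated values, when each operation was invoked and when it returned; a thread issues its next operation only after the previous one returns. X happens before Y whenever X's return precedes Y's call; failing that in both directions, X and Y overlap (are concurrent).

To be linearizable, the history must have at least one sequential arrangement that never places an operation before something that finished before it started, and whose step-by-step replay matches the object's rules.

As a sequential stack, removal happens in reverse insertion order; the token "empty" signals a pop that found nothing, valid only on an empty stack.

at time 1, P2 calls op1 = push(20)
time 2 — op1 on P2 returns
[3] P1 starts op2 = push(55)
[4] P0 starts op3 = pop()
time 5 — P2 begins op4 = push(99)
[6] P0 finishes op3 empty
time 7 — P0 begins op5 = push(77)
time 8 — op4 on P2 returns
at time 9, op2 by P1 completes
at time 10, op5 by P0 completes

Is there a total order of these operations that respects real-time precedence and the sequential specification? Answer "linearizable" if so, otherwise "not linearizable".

the violation lands at event 6, op3's response at time 6: events 1..5 linearize, events 1..6 do not
one real-time candidate order over the 2 completed operations — the stack replay rejects it
including or dropping the 2 pending operations (op2, op4) in any combination fails
sample order op1, op3 (pending dropped) stalls at step 2 — op3 pop() → empty has no legal effect

not linearizable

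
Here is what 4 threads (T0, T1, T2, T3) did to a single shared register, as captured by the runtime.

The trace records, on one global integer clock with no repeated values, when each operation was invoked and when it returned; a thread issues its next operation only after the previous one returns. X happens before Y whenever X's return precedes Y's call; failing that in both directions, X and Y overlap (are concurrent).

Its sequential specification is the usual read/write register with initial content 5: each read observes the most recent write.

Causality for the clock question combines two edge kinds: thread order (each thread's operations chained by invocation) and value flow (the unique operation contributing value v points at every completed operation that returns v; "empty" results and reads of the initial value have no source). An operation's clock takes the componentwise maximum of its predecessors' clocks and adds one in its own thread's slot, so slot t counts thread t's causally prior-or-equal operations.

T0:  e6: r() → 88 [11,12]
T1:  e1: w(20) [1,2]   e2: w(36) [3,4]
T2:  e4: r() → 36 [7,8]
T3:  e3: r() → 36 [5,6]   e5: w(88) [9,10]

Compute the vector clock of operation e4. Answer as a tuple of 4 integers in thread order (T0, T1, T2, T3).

(0, 2, 1, 0)

root op e1, invoked 1: fresh clock plus T1's own tick → (0, 1, 0, 0)
e2, invoked 3, takes VC(e1)=(0, 1, 0, 0) under max, adds 1 for T1 → (0, 2, 0, 0)
e3, invoked 5, takes VC(e2)=(0, 2, 0, 0) under max, adds 1 for T3 → (0, 2, 0, 1)
e4, invoked 7, takes VC(e2)=(0, 2, 0, 0) under max, adds 1 for T2 → (0, 2, 1, 0)
e5, invoked 9, takes VC(e3)=(0, 2, 0, 1) under max, adds 1 for T3 → (0, 2, 0, 2)
e6, invoked 11, takes VC(e5)=(0, 2, 0, 2) under max, adds 1 for T0 → (1, 2, 0, 2)
target: VC(e4) = (0, 2, 1, 0)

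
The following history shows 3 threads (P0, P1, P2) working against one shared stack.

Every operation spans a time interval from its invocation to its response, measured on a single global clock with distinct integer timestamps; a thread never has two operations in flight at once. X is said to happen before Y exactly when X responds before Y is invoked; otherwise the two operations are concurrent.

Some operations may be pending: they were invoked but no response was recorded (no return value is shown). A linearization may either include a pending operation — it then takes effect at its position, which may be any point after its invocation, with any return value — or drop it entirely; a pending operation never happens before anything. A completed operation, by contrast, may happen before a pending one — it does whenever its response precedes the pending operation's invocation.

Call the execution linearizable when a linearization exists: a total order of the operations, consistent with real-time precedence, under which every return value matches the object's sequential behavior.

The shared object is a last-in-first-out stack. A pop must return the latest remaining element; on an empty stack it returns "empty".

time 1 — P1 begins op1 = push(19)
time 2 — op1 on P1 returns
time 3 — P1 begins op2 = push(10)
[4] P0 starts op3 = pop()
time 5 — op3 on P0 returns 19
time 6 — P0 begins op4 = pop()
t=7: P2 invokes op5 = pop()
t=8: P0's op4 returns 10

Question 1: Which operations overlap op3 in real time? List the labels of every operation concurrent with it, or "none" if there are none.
op3 runs from 4 to 5; window-overlapping ops are concurrent
op1 [1,2]: before
op2 [3,…): concurrent
op4 [6,8]: after
op5 [7,…): after

op2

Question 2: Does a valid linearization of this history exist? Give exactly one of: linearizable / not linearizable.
a witness: op1, op3, op2, op4
1. op1 push(19), leaving stack <19>
2. op3 pop() → 19, leaving stack <>
3. op2 push(10) (pending, included), leaving stack <10>
4. op4 pop() → 10, leaving stack <>

linearizable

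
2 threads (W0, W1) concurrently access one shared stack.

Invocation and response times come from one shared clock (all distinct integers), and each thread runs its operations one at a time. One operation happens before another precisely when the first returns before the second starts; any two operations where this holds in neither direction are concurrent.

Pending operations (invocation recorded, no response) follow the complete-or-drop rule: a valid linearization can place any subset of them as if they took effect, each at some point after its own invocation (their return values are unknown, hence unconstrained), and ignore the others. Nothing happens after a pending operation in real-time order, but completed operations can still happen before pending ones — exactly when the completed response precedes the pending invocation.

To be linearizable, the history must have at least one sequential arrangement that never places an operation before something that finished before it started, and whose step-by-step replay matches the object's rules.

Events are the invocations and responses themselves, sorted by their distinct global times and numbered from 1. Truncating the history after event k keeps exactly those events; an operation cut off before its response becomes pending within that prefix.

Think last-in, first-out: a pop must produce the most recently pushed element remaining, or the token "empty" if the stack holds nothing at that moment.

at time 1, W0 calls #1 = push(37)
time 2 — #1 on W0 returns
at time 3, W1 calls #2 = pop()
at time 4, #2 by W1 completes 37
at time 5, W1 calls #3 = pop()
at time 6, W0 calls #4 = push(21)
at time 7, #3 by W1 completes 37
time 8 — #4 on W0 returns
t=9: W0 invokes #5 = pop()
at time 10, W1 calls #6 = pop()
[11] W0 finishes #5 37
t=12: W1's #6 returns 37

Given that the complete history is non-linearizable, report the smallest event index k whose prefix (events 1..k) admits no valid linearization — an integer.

events 1..6 are linearizable; a witness order is #1, #2:
1. #1 push(37), leaving stack <37>
2. #2 pop() → 37, leaving stack <>
event 7 — #3's response, time 7 — after it, nothing linearizes
completion choices over the 1 pending operation (#4) were checked; none helps
sample order #1, #2, #3 (pending dropped) stalls at step 3 — #3 pop() → 37 has no legal effect

7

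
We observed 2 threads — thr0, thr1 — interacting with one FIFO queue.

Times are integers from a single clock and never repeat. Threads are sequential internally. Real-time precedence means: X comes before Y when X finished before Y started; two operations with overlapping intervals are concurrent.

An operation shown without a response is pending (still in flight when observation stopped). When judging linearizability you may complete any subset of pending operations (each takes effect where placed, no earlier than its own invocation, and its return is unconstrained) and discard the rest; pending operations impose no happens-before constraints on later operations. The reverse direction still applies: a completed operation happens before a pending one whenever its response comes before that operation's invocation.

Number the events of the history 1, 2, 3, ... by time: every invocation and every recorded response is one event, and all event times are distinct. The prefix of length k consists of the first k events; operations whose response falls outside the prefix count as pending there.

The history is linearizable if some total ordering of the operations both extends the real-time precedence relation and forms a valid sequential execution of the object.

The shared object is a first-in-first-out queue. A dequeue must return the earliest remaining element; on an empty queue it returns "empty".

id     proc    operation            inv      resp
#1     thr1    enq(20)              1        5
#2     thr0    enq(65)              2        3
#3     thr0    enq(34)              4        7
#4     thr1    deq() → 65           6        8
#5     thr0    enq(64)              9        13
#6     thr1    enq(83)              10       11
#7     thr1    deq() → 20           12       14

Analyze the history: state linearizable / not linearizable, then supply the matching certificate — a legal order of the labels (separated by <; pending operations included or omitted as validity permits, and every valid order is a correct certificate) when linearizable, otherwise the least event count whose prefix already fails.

linearizable — witness: #2 < #1 < #3 < #4 < #5 < #6 < #7

after step 1 (#2 enq(65)): queue <65>
after step 2 (#1 enq(20)): queue <65,20>
after step 3 (#3 enq(34)): queue <65,20,34>
after step 4 (#4 deq() → 65): queue <20,34>
after step 5 (#5 enq(64)): queue <20,34,64>
after step 6 (#6 enq(83)): queue <20,34,64,83>
after step 7 (#7 deq() → 20): queue <34,64,83>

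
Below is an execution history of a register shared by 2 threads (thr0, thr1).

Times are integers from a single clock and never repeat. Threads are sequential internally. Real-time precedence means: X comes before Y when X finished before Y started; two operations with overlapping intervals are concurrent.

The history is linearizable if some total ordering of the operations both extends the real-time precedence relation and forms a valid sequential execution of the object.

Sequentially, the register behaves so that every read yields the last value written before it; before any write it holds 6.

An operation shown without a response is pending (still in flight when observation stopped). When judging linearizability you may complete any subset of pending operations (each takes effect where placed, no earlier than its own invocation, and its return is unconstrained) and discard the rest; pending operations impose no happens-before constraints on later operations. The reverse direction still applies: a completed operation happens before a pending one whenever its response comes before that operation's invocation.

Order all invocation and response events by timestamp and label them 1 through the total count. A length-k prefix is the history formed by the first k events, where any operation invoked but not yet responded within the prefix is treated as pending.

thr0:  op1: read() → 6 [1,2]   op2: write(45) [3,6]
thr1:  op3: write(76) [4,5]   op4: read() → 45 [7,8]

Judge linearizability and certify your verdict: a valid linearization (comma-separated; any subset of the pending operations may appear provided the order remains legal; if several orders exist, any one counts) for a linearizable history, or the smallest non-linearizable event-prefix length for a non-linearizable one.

step 1: op1 read() → 6 — value 6
step 2: op3 write(76) — value 76
step 3: op2 write(45) — value 45
step 4: op4 read() → 45 — value 45

linearizable — witness: op1, op3, op2, op4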